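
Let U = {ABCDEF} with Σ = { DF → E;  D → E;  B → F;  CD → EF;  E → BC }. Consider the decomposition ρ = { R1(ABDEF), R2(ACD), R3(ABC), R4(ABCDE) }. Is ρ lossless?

Chase test. Columns are ABCDEF; row i has aⱼ where attribute j ∈ Ri, else bᵢⱼ.
Initial tableau (one row per fragment):
  row 1: a1 a2 b13 a4 a5 a6
  row 2: a1 b22 a3 a4 b25 b26
  row 3: a1 a2 a3 b34 b35 b36
  row 4: a1 a2 a3 a4 a5 b46
Rows 1 and 2 agree on D; apply D→E and equate their E entries.
Rows 1 and 3 agree on B; apply B→F and equate their F entries.
Rows 1 and 4 agree on B; apply B→F and equate their F entries.
Rows 2 and 4 agree on CD; apply CD→EF and equate their EF entries.
Rows 1 and 2 agree on E; apply E→BC and equate their BC entries.
Row 1 is now all distinguished symbols — the join is lossless.

Yes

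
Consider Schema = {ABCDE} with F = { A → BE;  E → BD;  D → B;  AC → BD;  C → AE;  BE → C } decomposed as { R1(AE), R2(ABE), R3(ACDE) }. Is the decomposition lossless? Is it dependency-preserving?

Lossless test (chase): Rows 1 and 2 agree on A; apply A→BE and equate their BE entries. Rows 1 and 3 agree on A; apply A→BE and equate their BE entries. Rows 1 and 2 agree on E; apply E→BD and equate their BD entries. Rows 1 and 3 agree on E; apply E→BD and equate their BD entries. Rows 1 and 2 agree on BE; apply BE→C and equate their C entries. Rows 1 and 3 agree on BE; apply BE→C and equate their C entries. Row 1 is now all distinguished symbols — the join is lossless.
Dependency preservation: the restricted closure of {D} across the fragments never reaches {B}, so D → B cannot be enforced without a join — not preserved.

lossless but not dependency-preserving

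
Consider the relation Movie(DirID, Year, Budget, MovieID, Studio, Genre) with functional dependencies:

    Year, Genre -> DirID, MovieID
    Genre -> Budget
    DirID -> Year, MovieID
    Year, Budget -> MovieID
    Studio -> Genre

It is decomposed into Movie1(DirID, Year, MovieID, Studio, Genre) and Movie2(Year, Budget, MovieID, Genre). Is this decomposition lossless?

Yes

Common attributes: Movie1 ∩ Movie2 = {Year, MovieID, Genre}.
Closure of {Year, MovieID, Genre}: Year, Genre → DirID, MovieID applies, adding DirID; Genre → Budget applies, adding Budget. So (Year, MovieID, Genre)⁺ = {DirID, Year, Budget, MovieID, Genre}.
This closure contains every attribute of Movie2, so Movie1 ∩ Movie2 → Movie2. The join is lossless.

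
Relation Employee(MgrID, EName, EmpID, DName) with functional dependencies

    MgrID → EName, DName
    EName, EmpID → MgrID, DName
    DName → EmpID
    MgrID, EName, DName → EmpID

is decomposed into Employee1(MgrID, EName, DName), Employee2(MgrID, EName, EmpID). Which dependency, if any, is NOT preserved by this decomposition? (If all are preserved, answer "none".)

DName → EmpID

Check DName → EmpID: no single fragment contains all of {EmpID, DName}, and the restricted closure of {DName} across the fragments never reaches {EmpID}.
MgrID → EName, DName is preserved.
EName, EmpID → MgrID, DName is preserved.
MgrID, EName, DName → EmpID is preserved.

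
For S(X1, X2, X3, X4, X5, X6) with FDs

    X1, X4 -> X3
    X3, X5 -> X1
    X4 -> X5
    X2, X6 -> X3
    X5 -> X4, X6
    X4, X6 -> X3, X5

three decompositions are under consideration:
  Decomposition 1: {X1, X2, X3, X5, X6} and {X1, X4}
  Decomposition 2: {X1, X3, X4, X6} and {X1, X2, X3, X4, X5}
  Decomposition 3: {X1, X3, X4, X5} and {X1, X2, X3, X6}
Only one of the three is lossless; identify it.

Decomposition 1: common = {X1}, closure = {X1} → lossy.
Decomposition 2: common = {X1, X3, X4}, closure = {X1, X3, X4, X5, X6} → lossless.
Decomposition 3: common = {X1, X3}, closure = {X1, X3} → lossy.

Decomposition 2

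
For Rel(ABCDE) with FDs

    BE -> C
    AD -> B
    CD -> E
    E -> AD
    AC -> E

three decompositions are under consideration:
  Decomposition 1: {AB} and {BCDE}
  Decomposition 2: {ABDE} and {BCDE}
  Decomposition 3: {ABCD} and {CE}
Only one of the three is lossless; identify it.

Decomposition 2

Decomposition 1: common = {B}, closure = {B} → lossy.
Decomposition 2: common = {BDE}, closure = {ABCDE} → lossless.
Decomposition 3: common = {C}, closure = {C} → lossy.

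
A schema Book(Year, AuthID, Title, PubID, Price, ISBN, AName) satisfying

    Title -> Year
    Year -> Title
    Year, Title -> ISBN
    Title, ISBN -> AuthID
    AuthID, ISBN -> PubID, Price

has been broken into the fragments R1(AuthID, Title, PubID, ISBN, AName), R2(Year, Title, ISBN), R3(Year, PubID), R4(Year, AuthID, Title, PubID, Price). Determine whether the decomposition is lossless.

Yes

Chase test. Columns are Year, AuthID, Title, PubID, Price, ISBN, AName; row i has aⱼ where attribute j ∈ Ri, else bᵢⱼ.
Initial tableau (one row per fragment):
  row 1: b11 a2 a3 a4 b15 a6 a7
  row 2: a1 b22 a3 b24 b25 a6 b27
  row 3: a1 b32 b33 a4 b35 b36 b37
  row 4: a1 a2 a3 a4 a5 b46 b47
Rows 1 and 2 agree on Title; apply Title→Year and equate their Year entries.
Rows 1 and 3 agree on Year; apply Year→Title and equate their Title entries.
Rows 1 and 3 agree on Year, Title; apply Year, Title→ISBN and equate their ISBN entries.
Rows 1 and 4 agree on Year, Title; apply Year, Title→ISBN and equate their ISBN entries.
Rows 1 and 2 agree on Title, ISBN; apply Title, ISBN→AuthID and equate their AuthID entries.
Rows 1 and 3 agree on Title, ISBN; apply Title, ISBN→AuthID and equate their AuthID entries.
Rows 1 and 2 agree on AuthID, ISBN; apply AuthID, ISBN→PubID, Price and equate their PubID, Price entries.
Rows 1 and 3 agree on AuthID, ISBN; apply AuthID, ISBN→PubID, Price and equate their PubID, Price entries.
Rows 1 and 4 agree on AuthID, ISBN; apply AuthID, ISBN→PubID, Price and equate their PubID, Price entries.
Row 1 is now all distinguished symbols — the join is lossless.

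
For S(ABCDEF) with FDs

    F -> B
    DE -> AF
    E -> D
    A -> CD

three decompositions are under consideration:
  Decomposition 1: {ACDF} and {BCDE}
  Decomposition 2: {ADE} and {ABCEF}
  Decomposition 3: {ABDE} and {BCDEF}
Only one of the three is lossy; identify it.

Decomposition 1

Decomposition 1: common = {CD}, closure = {CD} → lossy.
Decomposition 2: common = {AE}, closure = {ABCDEF} → lossless.
Decomposition 3: common = {BDE}, closure = {ABCDEF} → lossless.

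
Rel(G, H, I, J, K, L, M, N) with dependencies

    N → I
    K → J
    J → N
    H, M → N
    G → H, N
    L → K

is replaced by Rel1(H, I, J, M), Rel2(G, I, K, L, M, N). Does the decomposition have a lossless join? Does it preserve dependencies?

Lossless test: (I, M)⁺ = {I, M}, which is a superkey of neither fragment — lossy.
Dependency preservation: the restricted closure of {K} across the fragments never reaches {J}, so K → J cannot be enforced without a join — not preserved.

lossy and not dependency-preserving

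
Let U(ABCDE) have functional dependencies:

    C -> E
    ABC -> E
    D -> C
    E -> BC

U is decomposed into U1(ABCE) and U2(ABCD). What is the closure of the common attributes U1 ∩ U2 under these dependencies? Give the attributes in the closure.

U1 ∩ U2 = {ABC}.
C → E applies, adding E
Closure: {ABCE}.

ABCE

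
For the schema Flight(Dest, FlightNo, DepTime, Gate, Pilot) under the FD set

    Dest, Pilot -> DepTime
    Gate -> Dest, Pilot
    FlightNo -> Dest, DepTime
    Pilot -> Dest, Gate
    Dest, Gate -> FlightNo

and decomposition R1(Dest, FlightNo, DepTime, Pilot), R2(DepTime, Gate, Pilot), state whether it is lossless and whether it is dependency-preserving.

lossless and dependency-preserving

Lossless test: (DepTime, Pilot)⁺ = {Dest, FlightNo, DepTime, Gate, Pilot}, which contains all of one fragment — lossless.
Dependency preservation: Gate → Dest, Pilot; Pilot → Dest, Gate; Dest, Gate → FlightNo are not contained in any single fragment, but the restricted closure of each left-hand side across the fragments still reaches the right-hand side; the remaining FDs each lie inside some fragment. All dependencies are preserved.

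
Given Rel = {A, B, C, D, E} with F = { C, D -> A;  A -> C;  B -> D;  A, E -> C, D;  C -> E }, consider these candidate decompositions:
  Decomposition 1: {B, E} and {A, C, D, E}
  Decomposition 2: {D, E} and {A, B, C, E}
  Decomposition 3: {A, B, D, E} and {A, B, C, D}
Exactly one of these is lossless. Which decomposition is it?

Decomposition 1: common = {E}, closure = {E} → lossy.
Decomposition 2: common = {E}, closure = {E} → lossy.
Decomposition 3: common = {A, B, D}, closure = {A, B, C, D, E} → lossless.

Decomposition 3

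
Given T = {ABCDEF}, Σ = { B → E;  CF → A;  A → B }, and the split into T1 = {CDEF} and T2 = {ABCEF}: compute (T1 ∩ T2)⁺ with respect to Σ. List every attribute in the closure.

T1 ∩ T2 = {CEF}.
CF → A applies, adding A
A → B applies, adding B
Closure: {ABCEF}.

ABCEF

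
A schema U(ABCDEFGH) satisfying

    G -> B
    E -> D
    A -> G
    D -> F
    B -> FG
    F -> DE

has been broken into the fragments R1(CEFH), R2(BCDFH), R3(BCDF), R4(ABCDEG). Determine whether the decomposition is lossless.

No

Chase test. Columns are ABCDEFGH; row i has aⱼ where attribute j ∈ Ri, else bᵢⱼ.
Initial tableau (one row per fragment):
  row 1: b11 b12 a3 b14 a5 a6 b17 a8
  row 2: b21 a2 a3 a4 b25 a6 b27 a8
  row 3: b31 a2 a3 a4 b35 a6 b37 b38
  row 4: a1 a2 a3 a4 a5 b46 a7 b48
Rows 1 and 4 agree on E; apply E→D and equate their D entries.
Rows 1 and 4 agree on D; apply D→F and equate their F entries.
Rows 2 and 3 agree on B; apply B→FG and equate their FG entries.
Rows 2 and 4 agree on B; apply B→FG and equate their FG entries.
Rows 1 and 2 agree on F; apply F→DE and equate their DE entries.
Rows 1 and 3 agree on F; apply F→DE and equate their DE entries.
No row becomes fully distinguished — the join is lossy.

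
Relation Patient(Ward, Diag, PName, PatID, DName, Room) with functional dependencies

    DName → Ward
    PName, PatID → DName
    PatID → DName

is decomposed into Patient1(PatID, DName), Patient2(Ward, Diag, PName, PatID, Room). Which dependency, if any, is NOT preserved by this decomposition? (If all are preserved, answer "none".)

Check DName → Ward: no single fragment contains all of {Ward, DName}, and the restricted closure of {DName} across the fragments never reaches {Ward}.
PName, PatID → DName is preserved.
PatID → DName is preserved.

DName → Ward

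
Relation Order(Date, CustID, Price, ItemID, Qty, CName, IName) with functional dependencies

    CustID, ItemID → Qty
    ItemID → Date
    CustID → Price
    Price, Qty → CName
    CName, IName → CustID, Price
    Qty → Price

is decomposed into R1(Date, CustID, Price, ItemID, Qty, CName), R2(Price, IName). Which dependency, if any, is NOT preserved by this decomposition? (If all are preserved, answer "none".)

Check CName, IName → CustID, Price: no single fragment contains all of {CustID, Price, CName, IName}, and the restricted closure of {CName, IName} across the fragments never reaches {CustID, Price}.
CustID, ItemID → Qty is preserved.
ItemID → Date is preserved.
CustID → Price is preserved.
Price, Qty → CName is preserved.
Qty → Price is preserved.

CName, IName → CustID, Price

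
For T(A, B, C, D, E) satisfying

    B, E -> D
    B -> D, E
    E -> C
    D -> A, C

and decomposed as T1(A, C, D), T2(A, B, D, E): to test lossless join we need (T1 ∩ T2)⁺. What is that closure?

T1 ∩ T2 = {A, D}.
D → A, C applies, adding C
Closure: {A, C, D}.

A, C, D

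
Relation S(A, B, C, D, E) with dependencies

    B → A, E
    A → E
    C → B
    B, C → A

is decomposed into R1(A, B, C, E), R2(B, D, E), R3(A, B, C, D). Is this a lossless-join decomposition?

Yes

Chase test. Columns are A, B, C, D, E; row i has aⱼ where attribute j ∈ Ri, else bᵢⱼ.
Initial tableau (one row per fragment):
  row 1: a1 a2 a3 b14 a5
  row 2: b21 a2 b23 a4 a5
  row 3: a1 a2 a3 a4 b35
Rows 1 and 2 agree on B; apply B→A, E and equate their A, E entries.
Rows 1 and 3 agree on B; apply B→A, E and equate their A, E entries.
Row 3 is now all distinguished symbols — the join is lossless.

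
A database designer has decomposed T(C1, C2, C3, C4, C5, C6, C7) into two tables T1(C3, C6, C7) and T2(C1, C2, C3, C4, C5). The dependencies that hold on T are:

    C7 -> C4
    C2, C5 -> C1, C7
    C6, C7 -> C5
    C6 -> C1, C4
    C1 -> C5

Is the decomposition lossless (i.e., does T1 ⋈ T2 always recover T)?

Common attributes: T1 ∩ T2 = {C3}.
No dependency enlarges {C3}, so (C3)⁺ = {C3}.
The closure contains neither all of T1 = {C3, C6, C7} nor all of T2 = {C1, C2, C3, C4, C5}, so the common attributes are not a superkey of either fragment. The join is lossy.

No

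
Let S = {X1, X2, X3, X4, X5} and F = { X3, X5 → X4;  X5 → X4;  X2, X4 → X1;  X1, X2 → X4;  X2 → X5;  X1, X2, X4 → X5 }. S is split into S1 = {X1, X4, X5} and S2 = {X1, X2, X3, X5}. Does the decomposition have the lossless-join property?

Yes

Common attributes: S1 ∩ S2 = {X1, X5}.
Closure of {X1, X5}: X5 → X4 applies, adding X4. So (X1, X5)⁺ = {X1, X4, X5}.
This closure contains every attribute of S1, so S1 ∩ S2 → S1. The join is lossless.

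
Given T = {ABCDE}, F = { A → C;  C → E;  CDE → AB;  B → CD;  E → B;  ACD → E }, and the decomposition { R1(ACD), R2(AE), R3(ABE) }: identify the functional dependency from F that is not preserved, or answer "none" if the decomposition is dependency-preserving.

none

A → C lies within R1.
C → E: restricted closure across fragments reaches E.
CDE → AB: restricted closure across fragments reaches AB.
B → CD: restricted closure across fragments reaches CD.
E → B lies within R3.
ACD → E: restricted closure across fragments reaches E.
Every dependency is enforceable on the fragments, so the decomposition is dependency-preserving.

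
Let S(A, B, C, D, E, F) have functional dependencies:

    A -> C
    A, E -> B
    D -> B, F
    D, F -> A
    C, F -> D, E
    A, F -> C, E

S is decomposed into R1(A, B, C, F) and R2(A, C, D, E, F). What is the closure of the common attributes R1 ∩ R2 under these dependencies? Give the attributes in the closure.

R1 ∩ R2 = {A, C, F}.
C, F → D, E applies, adding D, E
A, E → B applies, adding B
Closure: {A, B, C, D, E, F}.

A, B, C, D, E, F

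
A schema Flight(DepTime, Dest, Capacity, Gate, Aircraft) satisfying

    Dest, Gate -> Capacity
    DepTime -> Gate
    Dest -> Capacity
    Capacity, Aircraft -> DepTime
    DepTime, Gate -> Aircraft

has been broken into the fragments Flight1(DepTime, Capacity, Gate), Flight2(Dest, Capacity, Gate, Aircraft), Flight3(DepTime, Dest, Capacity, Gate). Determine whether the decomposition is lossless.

Chase test. Columns are DepTime, Dest, Capacity, Gate, Aircraft; row i has aⱼ where attribute j ∈ Flighti, else bᵢⱼ.
Initial tableau (one row per fragment):
  row 1: a1 b12 a3 a4 b15
  row 2: b21 a2 a3 a4 a5
  row 3: a1 a2 a3 a4 b35
Rows 1 and 3 agree on DepTime, Gate; apply DepTime, Gate→Aircraft and equate their Aircraft entries.
No row becomes fully distinguished — the join is lossy.

No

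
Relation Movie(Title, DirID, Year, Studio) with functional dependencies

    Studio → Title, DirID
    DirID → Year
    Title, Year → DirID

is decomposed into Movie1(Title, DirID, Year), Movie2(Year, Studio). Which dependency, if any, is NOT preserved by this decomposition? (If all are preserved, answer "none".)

Studio → Title, DirID

Check Studio → Title, DirID: no single fragment contains all of {Title, DirID, Studio}, and the restricted closure of {Studio} across the fragments never reaches {Title, DirID}.
DirID → Year is preserved.
Title, Year → DirID is preserved.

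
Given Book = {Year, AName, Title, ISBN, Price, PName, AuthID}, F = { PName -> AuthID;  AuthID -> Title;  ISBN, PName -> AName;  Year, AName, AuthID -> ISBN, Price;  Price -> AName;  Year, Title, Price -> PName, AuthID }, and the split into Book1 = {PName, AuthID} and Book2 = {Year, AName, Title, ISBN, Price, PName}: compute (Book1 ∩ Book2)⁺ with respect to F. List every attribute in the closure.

Book1 ∩ Book2 = {PName}.
PName → AuthID applies, adding AuthID
AuthID → Title applies, adding Title
Closure: {Title, PName, AuthID}.

Title, PName, AuthID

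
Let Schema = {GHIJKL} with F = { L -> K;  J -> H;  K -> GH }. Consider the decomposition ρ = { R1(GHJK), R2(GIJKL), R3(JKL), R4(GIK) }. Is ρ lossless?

Chase test. Columns are GHIJKL; row i has aⱼ where attribute j ∈ Ri, else bᵢⱼ.
Initial tableau (one row per fragment):
  row 1: a1 a2 b13 a4 a5 b16
  row 2: a1 b22 a3 a4 a5 a6
  row 3: b31 b32 b33 a4 a5 a6
  row 4: a1 b42 a3 b44 a5 b46
Rows 1 and 2 agree on J; apply J→H and equate their H entries.
Rows 1 and 3 agree on J; apply J→H and equate their H entries.
Rows 1 and 3 agree on K; apply K→GH and equate their GH entries.
Rows 1 and 4 agree on K; apply K→GH and equate their GH entries.
Row 2 is now all distinguished symbols — the join is lossless.

Yes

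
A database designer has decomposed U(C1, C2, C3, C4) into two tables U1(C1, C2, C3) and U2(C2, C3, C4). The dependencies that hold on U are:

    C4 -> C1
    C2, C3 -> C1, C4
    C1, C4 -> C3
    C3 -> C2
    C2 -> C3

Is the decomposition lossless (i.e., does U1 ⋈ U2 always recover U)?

Yes

Common attributes: U1 ∩ U2 = {C2, C3}.
Closure of {C2, C3}: C2, C3 → C1, C4 applies, adding C1, C4. So (C2, C3)⁺ = {C1, C2, C3, C4}.
This closure contains every attribute of U1, so U1 ∩ U2 → U1. The join is lossless.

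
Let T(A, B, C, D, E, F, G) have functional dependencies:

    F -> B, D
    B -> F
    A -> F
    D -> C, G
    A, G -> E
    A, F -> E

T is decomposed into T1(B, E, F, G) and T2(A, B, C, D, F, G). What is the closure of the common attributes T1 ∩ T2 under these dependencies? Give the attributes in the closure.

B, C, D, F, G

T1 ∩ T2 = {B, F, G}.
F → B, D applies, adding D
D → C, G applies, adding C
Closure: {B, C, D, F, G}.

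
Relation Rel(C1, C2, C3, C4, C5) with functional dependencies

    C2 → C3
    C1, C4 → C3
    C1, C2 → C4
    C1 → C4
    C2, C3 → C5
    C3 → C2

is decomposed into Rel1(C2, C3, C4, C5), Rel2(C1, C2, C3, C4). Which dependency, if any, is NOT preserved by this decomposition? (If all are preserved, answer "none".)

C2 → C3 lies within Rel1.
C1, C4 → C3 lies within Rel2.
C1, C2 → C4 lies within Rel2.
C1 → C4 lies within Rel2.
C2, C3 → C5 lies within Rel1.
C3 → C2 lies within Rel1.
Every dependency is enforceable on the fragments, so the decomposition is dependency-preserving.

none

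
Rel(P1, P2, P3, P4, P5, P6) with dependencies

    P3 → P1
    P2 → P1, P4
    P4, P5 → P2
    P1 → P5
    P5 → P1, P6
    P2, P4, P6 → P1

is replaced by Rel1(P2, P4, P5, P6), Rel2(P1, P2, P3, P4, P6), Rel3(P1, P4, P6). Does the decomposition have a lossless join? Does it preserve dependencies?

Lossless test (chase): Rows 1 and 2 agree on P2; apply P2→P1, P4 and equate their P1, P4 entries. Rows 1 and 2 agree on P1; apply P1→P5 and equate their P5 entries. Rows 1 and 3 agree on P1; apply P1→P5 and equate their P5 entries. Rows 1 and 3 agree on P4, P5; apply P4, P5→P2 and equate their P2 entries. Row 2 is now all distinguished symbols — the join is lossless.
Dependency preservation: the restricted closure of {P1} across the fragments never reaches {P5}, so P1 → P5 cannot be enforced without a join — not preserved.

lossless but not dependency-preserving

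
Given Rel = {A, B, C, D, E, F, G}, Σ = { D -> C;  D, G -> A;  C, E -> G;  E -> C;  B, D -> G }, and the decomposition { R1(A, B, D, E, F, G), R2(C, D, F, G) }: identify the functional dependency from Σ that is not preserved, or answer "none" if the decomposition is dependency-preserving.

E -> C

Check E → C: no single fragment contains all of {C, E}, and the restricted closure of {E} across the fragments never reaches {C}.
D → C is preserved.
D, G → A is preserved.
C, E → G is preserved.
B, D → G is preserved.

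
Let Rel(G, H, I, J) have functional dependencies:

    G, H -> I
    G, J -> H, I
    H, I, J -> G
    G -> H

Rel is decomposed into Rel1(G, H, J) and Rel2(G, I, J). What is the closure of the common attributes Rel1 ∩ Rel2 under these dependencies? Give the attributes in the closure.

G, H, I, J

Rel1 ∩ Rel2 = {G, J}.
G, J → H, I applies, adding H, I
Closure: {G, H, I, J}.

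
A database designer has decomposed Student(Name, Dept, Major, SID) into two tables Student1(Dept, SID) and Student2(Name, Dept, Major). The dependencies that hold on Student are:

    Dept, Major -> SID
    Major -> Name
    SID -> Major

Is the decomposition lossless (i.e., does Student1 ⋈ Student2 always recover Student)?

Common attributes: Student1 ∩ Student2 = {Dept}.
No dependency enlarges {Dept}, so (Dept)⁺ = {Dept}.
The closure contains neither all of Student1 = {Dept, SID} nor all of Student2 = {Name, Dept, Major}, so the common attributes are not a superkey of either fragment. The join is lossy.

No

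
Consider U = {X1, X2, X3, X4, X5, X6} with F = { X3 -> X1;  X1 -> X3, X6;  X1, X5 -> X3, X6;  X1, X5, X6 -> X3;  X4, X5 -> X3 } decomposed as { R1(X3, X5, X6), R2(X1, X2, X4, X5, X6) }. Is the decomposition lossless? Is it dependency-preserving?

Lossless test: (X5, X6)⁺ = {X5, X6}, which is a superkey of neither fragment — lossy.
Dependency preservation: the restricted closure of {X3} across the fragments never reaches {X1}, so X3 → X1 cannot be enforced without a join — not preserved.

lossy and not dependency-preserving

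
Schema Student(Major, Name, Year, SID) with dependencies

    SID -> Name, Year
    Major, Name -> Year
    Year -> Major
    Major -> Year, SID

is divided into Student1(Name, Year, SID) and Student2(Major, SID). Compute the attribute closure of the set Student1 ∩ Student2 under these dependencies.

Major, Name, Year, SID

Student1 ∩ Student2 = {SID}.
SID → Name, Year applies, adding Name, Year
Year → Major applies, adding Major
Closure: {Major, Name, Year, SID}.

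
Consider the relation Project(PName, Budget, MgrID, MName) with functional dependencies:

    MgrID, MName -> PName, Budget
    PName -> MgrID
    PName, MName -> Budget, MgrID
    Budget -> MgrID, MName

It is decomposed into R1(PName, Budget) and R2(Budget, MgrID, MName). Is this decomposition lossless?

Common attributes: R1 ∩ R2 = {Budget}.
Closure of {Budget}: Budget → MgrID, MName applies, adding MgrID, MName; MgrID, MName → PName, Budget applies, adding PName. So (Budget)⁺ = {PName, Budget, MgrID, MName}.
This closure contains every attribute of R1, so R1 ∩ R2 → R1. The join is lossless.

Yes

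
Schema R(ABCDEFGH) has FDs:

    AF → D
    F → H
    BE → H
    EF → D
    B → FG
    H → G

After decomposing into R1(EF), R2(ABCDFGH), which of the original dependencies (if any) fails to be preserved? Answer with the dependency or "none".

EF → D

Check EF → D: no single fragment contains all of {DEF}, and the restricted closure of {EF} across the fragments never reaches {D}.
AF → D is preserved.
F → H is preserved.
BE → H is preserved.
B → FG is preserved.
H → G is preserved.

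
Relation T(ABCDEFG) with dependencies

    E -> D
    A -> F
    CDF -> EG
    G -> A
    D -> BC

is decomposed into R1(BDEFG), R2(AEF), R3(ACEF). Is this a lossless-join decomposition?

Chase test. Columns are ABCDEFG; row i has aⱼ where attribute j ∈ Ri, else bᵢⱼ.
Initial tableau (one row per fragment):
  row 1: b11 a2 b13 a4 a5 a6 a7
  row 2: a1 b22 b23 b24 a5 a6 b27
  row 3: a1 b32 a3 b34 a5 a6 b37
Rows 1 and 2 agree on E; apply E→D and equate their D entries.
Rows 1 and 3 agree on E; apply E→D and equate their D entries.
Rows 1 and 2 agree on D; apply D→BC and equate their BC entries.
Rows 1 and 3 agree on D; apply D→BC and equate their BC entries.
Rows 1 and 2 agree on CDF; apply CDF→EG and equate their EG entries.
Rows 1 and 3 agree on CDF; apply CDF→EG and equate their EG entries.
Rows 1 and 2 agree on G; apply G→A and equate their A entries.
Row 1 is now all distinguished symbols — the join is lossless.

Yes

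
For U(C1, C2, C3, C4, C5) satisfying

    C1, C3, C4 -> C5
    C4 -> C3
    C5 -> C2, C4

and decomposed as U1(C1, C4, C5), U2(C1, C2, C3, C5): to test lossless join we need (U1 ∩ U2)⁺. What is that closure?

U1 ∩ U2 = {C1, C5}.
C5 → C2, C4 applies, adding C2, C4
C4 → C3 applies, adding C3
Closure: {C1, C2, C3, C4, C5}.

C1, C2, C3, C4, C5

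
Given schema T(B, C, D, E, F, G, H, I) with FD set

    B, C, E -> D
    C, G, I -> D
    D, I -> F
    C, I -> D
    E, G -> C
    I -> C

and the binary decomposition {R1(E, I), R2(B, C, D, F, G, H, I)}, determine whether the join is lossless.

Common attributes: R1 ∩ R2 = {I}.
Closure of {I}: I → C applies, adding C; C, I → D applies, adding D; D, I → F applies, adding F. So (I)⁺ = {C, D, F, I}.
The closure contains neither all of R1 = {E, I} nor all of R2 = {B, C, D, F, G, H, I}, so the common attributes are not a superkey of either fragment. The join is lossy.

No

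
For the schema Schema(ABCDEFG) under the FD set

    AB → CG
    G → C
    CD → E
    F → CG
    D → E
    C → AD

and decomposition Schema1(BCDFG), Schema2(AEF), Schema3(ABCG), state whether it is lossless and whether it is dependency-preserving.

lossless but not dependency-preserving

Lossless test (chase): Rows 1 and 2 agree on F; apply F→CG and equate their CG entries. Rows 1 and 2 agree on C; apply C→AD and equate their AD entries. Rows 1 and 3 agree on C; apply C→AD and equate their AD entries. Rows 1 and 2 agree on CD; apply CD→E and equate their E entries. Rows 1 and 3 agree on CD; apply CD→E and equate their E entries. Row 1 is now all distinguished symbols — the join is lossless.
Dependency preservation: the restricted closure of {CD} across the fragments never reaches {E}, so CD → E cannot be enforced without a join — not preserved.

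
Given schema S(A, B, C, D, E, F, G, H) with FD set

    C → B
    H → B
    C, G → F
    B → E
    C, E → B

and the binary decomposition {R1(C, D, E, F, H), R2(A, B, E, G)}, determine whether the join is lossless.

No

Common attributes: R1 ∩ R2 = {E}.
No dependency enlarges {E}, so (E)⁺ = {E}.
The closure contains neither all of R1 = {C, D, E, F, H} nor all of R2 = {A, B, E, G}, so the common attributes are not a superkey of either fragment. The join is lossy.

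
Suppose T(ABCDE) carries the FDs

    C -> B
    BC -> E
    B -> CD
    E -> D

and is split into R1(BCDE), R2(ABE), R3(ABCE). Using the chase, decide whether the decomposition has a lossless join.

Yes

Chase test. Columns are ABCDE; row i has aⱼ where attribute j ∈ Ri, else bᵢⱼ.
Initial tableau (one row per fragment):
  row 1: b11 a2 a3 a4 a5
  row 2: a1 a2 b23 b24 a5
  row 3: a1 a2 a3 b34 a5
Rows 1 and 2 agree on B; apply B→CD and equate their CD entries.
Rows 1 and 3 agree on B; apply B→CD and equate their CD entries.
Row 2 is now all distinguished symbols — the join is lossless.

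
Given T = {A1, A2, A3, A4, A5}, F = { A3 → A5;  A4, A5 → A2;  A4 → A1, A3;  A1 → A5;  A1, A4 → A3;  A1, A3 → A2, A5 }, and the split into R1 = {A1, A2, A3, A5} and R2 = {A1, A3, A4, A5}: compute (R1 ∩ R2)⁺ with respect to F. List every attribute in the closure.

A1, A2, A3, A5

R1 ∩ R2 = {A1, A3, A5}.
A1, A3 → A2, A5 applies, adding A2
Closure: {A1, A2, A3, A5}.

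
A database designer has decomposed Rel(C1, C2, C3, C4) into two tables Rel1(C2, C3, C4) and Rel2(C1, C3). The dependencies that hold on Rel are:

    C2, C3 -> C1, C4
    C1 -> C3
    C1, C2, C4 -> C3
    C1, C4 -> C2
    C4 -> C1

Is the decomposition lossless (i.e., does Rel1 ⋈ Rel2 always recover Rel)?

No

Common attributes: Rel1 ∩ Rel2 = {C3}.
No dependency enlarges {C3}, so (C3)⁺ = {C3}.
The closure contains neither all of Rel1 = {C2, C3, C4} nor all of Rel2 = {C1, C3}, so the common attributes are not a superkey of either fragment. The join is lossy.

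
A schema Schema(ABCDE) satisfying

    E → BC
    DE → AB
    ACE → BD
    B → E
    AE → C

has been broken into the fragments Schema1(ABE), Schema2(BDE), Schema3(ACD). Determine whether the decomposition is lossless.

Chase test. Columns are ABCDE; row i has aⱼ where attribute j ∈ Schemai, else bᵢⱼ.
Initial tableau (one row per fragment):
  row 1: a1 a2 b13 b14 a5
  row 2: b21 a2 b23 a4 a5
  row 3: a1 b32 a3 a4 b35
Rows 1 and 2 agree on E; apply E→BC and equate their BC entries.
No row becomes fully distinguished — the join is lossy.

No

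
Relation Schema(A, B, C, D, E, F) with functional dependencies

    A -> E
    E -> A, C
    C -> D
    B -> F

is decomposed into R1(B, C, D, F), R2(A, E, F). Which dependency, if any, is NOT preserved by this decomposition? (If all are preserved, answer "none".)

E -> A, C

Check E → A, C: no single fragment contains all of {A, C, E}, and the restricted closure of {E} across the fragments never reaches {A, C}.
A → E is preserved.
C → D is preserved.
B → F is preserved.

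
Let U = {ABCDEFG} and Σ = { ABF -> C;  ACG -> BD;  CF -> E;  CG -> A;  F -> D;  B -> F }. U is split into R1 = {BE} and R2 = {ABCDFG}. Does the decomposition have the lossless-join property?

No

Common attributes: R1 ∩ R2 = {B}.
Closure of {B}: B → F applies, adding F; F → D applies, adding D. So (B)⁺ = {BDF}.
The closure contains neither all of R1 = {BE} nor all of R2 = {ABCDFG}, so the common attributes are not a superkey of either fragment. The join is lossy.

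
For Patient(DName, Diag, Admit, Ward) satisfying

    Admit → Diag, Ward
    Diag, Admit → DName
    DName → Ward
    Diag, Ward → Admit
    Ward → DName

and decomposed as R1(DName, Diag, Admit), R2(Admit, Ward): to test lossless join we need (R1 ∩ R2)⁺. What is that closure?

DName, Diag, Admit, Ward

R1 ∩ R2 = {Admit}.
Admit → Diag, Ward applies, adding Diag, Ward
Diag, Admit → DName applies, adding DName
Closure: {DName, Diag, Admit, Ward}.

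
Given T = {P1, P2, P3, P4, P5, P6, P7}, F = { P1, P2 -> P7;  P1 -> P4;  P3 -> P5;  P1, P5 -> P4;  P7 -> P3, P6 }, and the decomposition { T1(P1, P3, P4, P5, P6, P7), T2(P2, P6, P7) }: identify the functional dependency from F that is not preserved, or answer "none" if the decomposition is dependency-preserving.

Check P1, P2 → P7: no single fragment contains all of {P1, P2, P7}, and the restricted closure of {P1, P2} across the fragments never reaches {P7}.
P1 → P4 is preserved.
P3 → P5 is preserved.
P1, P5 → P4 is preserved.
P7 → P3, P6 is preserved.

P1, P2 -> P7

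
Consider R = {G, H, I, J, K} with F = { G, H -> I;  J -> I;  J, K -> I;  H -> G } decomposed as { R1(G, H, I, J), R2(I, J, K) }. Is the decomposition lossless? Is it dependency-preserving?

Lossless test: (I, J)⁺ = {I, J}, which is a superkey of neither fragment — lossy.
Dependency preservation: every FD's attributes lie within a single fragment, so each can be enforced locally — preserved.

lossy but dependency-preserving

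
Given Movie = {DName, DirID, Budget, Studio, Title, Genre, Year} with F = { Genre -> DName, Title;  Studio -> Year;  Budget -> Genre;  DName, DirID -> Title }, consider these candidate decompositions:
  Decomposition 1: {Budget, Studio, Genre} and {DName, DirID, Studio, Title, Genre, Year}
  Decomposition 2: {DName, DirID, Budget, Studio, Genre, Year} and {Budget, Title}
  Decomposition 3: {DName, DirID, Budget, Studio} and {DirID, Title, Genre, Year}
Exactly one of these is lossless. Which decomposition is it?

Decomposition 2

Decomposition 1: common = {Studio, Genre}, closure = {DName, Studio, Title, Genre, Year} → lossy.
Decomposition 2: common = {Budget}, closure = {DName, Budget, Title, Genre} → lossless.
Decomposition 3: common = {DirID}, closure = {DirID} → lossy.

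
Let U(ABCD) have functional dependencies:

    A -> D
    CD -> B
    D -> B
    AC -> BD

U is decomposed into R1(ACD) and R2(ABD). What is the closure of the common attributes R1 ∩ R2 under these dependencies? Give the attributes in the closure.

ABD

R1 ∩ R2 = {AD}.
D → B applies, adding B
Closure: {ABD}.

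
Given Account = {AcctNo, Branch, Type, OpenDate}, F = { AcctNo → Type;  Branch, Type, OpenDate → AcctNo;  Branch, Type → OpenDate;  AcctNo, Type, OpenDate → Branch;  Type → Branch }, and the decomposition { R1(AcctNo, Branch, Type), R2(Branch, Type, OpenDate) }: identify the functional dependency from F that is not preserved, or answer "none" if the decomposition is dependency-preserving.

AcctNo → Type lies within R1.
Branch, Type, OpenDate → AcctNo: restricted closure across fragments reaches AcctNo.
Branch, Type → OpenDate lies within R2.
AcctNo, Type, OpenDate → Branch: restricted closure across fragments reaches Branch.
Type → Branch lies within R1.
Every dependency is enforceable on the fragments, so the decomposition is dependency-preserving.

none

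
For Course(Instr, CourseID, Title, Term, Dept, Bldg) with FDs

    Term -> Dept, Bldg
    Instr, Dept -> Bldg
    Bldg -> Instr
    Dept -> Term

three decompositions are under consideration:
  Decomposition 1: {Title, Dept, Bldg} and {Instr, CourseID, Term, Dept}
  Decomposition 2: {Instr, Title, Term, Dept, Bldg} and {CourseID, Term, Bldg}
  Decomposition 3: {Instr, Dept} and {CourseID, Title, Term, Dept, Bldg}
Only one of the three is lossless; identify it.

Decomposition 1: common = {Dept}, closure = {Instr, Term, Dept, Bldg} → lossy.
Decomposition 2: common = {Term, Bldg}, closure = {Instr, Term, Dept, Bldg} → lossy.
Decomposition 3: common = {Dept}, closure = {Instr, Term, Dept, Bldg} → lossless.

Decomposition 3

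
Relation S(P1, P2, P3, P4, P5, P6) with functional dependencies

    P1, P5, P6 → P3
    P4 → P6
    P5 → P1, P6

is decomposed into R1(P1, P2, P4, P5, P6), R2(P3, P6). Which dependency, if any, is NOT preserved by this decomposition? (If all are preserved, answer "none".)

P1, P5, P6 → P3

Check P1, P5, P6 → P3: no single fragment contains all of {P1, P3, P5, P6}, and the restricted closure of {P1, P5, P6} across the fragments never reaches {P3}.
P4 → P6 is preserved.
P5 → P1, P6 is preserved.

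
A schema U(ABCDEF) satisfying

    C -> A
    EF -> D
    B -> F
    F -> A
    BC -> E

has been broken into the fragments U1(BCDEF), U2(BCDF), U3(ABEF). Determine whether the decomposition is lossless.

Yes

Chase test. Columns are ABCDEF; row i has aⱼ where attribute j ∈ Ui, else bᵢⱼ.
Initial tableau (one row per fragment):
  row 1: b11 a2 a3 a4 a5 a6
  row 2: b21 a2 a3 a4 b25 a6
  row 3: a1 a2 b33 b34 a5 a6
Rows 1 and 2 agree on C; apply C→A and equate their A entries.
Rows 1 and 3 agree on EF; apply EF→D and equate their D entries.
Rows 1 and 3 agree on F; apply F→A and equate their A entries.
Rows 1 and 2 agree on BC; apply BC→E and equate their E entries.
Row 1 is now all distinguished symbols — the join is lossless.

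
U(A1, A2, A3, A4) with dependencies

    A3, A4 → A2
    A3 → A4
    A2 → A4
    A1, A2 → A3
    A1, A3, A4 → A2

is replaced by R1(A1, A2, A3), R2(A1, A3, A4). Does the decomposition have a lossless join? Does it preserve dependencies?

Lossless test: (A1, A3)⁺ = {A1, A2, A3, A4}, which contains all of one fragment — lossless.
Dependency preservation: the restricted closure of {A2} across the fragments never reaches {A4}, so A2 → A4 cannot be enforced without a join — not preserved.

lossless but not dependency-preserving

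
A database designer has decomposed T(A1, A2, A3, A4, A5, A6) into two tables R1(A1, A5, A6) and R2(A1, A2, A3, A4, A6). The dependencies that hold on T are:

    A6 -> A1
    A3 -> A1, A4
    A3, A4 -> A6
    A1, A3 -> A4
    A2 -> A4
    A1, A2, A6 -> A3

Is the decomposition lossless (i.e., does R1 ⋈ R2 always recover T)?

No

Common attributes: R1 ∩ R2 = {A1, A6}.
No dependency enlarges {A1, A6}, so (A1, A6)⁺ = {A1, A6}.
The closure contains neither all of R1 = {A1, A5, A6} nor all of R2 = {A1, A2, A3, A4, A6}, so the common attributes are not a superkey of either fragment. The join is lossy.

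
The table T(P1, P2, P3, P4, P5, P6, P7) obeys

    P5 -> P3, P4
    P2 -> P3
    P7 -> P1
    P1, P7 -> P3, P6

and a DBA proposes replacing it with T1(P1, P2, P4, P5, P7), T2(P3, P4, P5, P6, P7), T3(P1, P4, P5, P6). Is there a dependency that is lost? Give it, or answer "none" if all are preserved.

P2 -> P3

Check P2 → P3: no single fragment contains all of {P2, P3}, and the restricted closure of {P2} across the fragments never reaches {P3}.
P5 → P3, P4 is preserved.
P7 → P1 is preserved.
P1, P7 → P3, P6 is preserved.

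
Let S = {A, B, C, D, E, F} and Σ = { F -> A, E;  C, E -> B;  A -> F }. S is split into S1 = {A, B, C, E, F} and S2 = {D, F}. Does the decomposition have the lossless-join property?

No

Common attributes: S1 ∩ S2 = {F}.
Closure of {F}: F → A, E applies, adding A, E. So (F)⁺ = {A, E, F}.
The closure contains neither all of S1 = {A, B, C, E, F} nor all of S2 = {D, F}, so the common attributes are not a superkey of either fragment. The join is lossy.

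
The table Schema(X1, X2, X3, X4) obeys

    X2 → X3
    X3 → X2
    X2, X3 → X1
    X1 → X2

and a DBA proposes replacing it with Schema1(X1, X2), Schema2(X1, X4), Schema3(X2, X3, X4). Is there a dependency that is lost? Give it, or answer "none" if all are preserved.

X2 → X3 lies within Schema3.
X3 → X2 lies within Schema3.
X2, X3 → X1: restricted closure across fragments reaches X1.
X1 → X2 lies within Schema1.
Every dependency is enforceable on the fragments, so the decomposition is dependency-preserving.

none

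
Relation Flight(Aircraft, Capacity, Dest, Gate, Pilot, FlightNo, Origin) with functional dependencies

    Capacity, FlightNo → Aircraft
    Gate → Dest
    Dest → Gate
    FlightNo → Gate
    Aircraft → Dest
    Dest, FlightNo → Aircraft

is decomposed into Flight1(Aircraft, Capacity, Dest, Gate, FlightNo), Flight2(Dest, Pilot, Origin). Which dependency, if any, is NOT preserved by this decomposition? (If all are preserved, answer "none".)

Capacity, FlightNo → Aircraft lies within Flight1.
Gate → Dest lies within Flight1.
Dest → Gate lies within Flight1.
FlightNo → Gate lies within Flight1.
Aircraft → Dest lies within Flight1.
Dest, FlightNo → Aircraft lies within Flight1.
Every dependency is enforceable on the fragments, so the decomposition is dependency-preserving.

none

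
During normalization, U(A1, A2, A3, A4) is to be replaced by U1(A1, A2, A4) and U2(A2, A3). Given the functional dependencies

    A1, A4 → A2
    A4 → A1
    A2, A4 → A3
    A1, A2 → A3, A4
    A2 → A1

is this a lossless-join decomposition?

Common attributes: U1 ∩ U2 = {A2}.
Closure of {A2}: A2 → A1 applies, adding A1; A1, A2 → A3, A4 applies, adding A3, A4. So (A2)⁺ = {A1, A2, A3, A4}.
This closure contains every attribute of U1, so U1 ∩ U2 → U1. The join is lossless.

Yes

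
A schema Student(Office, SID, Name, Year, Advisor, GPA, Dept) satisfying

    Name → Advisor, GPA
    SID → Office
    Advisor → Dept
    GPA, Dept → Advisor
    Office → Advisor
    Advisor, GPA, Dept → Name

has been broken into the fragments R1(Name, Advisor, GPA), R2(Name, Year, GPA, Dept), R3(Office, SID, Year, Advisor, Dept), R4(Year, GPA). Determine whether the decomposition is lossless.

No

Chase test. Columns are Office, SID, Name, Year, Advisor, GPA, Dept; row i has aⱼ where attribute j ∈ Ri, else bᵢⱼ.
Initial tableau (one row per fragment):
  row 1: b11 b12 a3 b14 a5 a6 b17
  row 2: b21 b22 a3 a4 b25 a6 a7
  row 3: a1 a2 b33 a4 a5 b36 a7
  row 4: b41 b42 b43 a4 b45 a6 b47
Rows 1 and 2 agree on Name; apply Name→Advisor, GPA and equate their Advisor, GPA entries.
Rows 1 and 2 agree on Advisor; apply Advisor→Dept and equate their Dept entries.
No row becomes fully distinguished — the join is lossy.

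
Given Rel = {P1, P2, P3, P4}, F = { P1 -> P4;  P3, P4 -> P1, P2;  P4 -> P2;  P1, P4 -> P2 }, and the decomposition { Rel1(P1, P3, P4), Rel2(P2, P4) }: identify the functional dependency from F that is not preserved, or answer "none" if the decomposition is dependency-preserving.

P1 → P4 lies within Rel1.
P3, P4 → P1, P2: restricted closure across fragments reaches P1, P2.
P4 → P2 lies within Rel2.
P1, P4 → P2: restricted closure across fragments reaches P2.
Every dependency is enforceable on the fragments, so the decomposition is dependency-preserving.

none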